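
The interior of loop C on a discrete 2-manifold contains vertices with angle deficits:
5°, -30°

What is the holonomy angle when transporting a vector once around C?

Holonomy = total enclosed curvature = 5° + (-30°) = -25°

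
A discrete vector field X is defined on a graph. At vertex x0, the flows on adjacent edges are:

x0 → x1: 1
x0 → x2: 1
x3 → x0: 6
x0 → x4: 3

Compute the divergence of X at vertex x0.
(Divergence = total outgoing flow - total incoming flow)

Divergence = sum of outgoing flows = 1 + 1 + (-6) + 3 = -1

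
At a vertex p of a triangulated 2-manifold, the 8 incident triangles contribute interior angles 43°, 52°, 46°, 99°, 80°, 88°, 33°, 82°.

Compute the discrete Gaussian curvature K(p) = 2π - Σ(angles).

Sum of angles = 523°. K = 360° - 523° = -163° = -163π/180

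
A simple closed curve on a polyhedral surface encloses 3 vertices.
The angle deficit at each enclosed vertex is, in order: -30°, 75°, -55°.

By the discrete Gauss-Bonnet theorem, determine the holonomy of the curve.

Holonomy = total enclosed curvature = (-30°) + 75° + (-55°) = -10°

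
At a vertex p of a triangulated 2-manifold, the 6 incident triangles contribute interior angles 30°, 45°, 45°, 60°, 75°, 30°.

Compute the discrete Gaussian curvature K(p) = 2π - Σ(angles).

Sum of angles = 285°. K = 360° - 285° = 75°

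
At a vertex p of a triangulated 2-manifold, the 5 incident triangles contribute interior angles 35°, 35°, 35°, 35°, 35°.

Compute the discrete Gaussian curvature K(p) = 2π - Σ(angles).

Sum of angles = 175°. K = 360° - 175° = 185°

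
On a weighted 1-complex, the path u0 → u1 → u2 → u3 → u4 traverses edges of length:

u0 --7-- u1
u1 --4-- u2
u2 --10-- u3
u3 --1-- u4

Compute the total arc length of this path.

Arc length = 7 + 4 + 10 + 1 = 22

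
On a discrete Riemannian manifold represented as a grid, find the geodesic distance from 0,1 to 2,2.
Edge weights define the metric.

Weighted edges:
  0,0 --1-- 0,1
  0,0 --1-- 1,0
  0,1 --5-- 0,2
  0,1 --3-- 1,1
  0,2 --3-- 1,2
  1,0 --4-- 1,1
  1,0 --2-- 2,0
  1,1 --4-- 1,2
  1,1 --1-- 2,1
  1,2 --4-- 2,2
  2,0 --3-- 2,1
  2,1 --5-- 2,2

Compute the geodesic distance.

Shortest path: 0,1 → 1,1 → 2,1 → 2,2, total weight = 9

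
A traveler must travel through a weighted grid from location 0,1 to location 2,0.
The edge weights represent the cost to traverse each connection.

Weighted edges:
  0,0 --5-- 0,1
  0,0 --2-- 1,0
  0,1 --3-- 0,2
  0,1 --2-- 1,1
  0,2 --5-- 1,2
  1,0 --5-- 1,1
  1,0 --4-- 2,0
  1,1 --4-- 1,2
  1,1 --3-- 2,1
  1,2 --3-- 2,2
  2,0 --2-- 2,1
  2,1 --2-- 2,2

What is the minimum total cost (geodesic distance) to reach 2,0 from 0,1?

Shortest path: 0,1 → 1,1 → 2,1 → 2,0, total weight = 7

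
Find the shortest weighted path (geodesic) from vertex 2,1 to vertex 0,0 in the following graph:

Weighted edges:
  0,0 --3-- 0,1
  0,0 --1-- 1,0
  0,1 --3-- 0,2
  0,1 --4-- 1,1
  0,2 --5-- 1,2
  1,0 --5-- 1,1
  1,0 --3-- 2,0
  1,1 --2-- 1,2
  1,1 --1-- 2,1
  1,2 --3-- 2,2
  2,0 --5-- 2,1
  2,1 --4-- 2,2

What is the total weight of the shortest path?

Shortest path: 2,1 → 1,1 → 1,0 → 0,0, total weight = 7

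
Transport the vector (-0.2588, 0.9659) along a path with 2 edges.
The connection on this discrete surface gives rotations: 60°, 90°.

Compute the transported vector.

Total rotation: 60° + 90° = 150°. Final vector: (-0.2588, -0.9659)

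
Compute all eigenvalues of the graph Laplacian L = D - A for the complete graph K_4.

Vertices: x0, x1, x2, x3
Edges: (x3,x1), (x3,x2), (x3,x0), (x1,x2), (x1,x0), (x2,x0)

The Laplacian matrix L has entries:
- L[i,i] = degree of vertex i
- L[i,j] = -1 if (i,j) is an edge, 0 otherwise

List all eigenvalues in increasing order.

For the complete graph K_n, L = nI − J (J = all-ones matrix). J has eigenvalues n (once, eigenvector 𝟙) and 0 (multiplicity n−1), so L has eigenvalues 0 (once) and n (multiplicity n−1). Here n = 4: eigenvalue 0 once and 4 with multiplicity 3.
Laplacian eigenvalues (increasing order): [0.0, 4.0, 4.0, 4.0]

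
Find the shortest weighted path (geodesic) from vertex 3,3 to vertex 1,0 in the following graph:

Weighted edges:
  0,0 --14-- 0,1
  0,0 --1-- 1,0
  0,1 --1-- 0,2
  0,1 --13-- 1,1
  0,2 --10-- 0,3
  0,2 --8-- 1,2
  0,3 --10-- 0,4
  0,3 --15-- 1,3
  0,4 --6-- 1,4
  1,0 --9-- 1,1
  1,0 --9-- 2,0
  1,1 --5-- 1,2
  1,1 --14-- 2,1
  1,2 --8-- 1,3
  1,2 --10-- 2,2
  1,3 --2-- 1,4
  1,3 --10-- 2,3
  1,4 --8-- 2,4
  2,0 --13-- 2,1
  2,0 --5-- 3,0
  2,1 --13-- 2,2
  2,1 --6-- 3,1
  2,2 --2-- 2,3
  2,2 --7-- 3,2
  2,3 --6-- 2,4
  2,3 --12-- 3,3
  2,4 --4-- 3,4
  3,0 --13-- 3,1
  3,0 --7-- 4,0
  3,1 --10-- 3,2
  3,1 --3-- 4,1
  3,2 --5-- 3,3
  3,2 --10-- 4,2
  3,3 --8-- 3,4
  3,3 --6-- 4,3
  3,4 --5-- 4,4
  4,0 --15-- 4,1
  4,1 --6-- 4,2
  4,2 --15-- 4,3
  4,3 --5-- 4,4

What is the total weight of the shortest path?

Shortest path: 3,3 → 3,2 → 2,2 → 1,2 → 1,1 → 1,0, total weight = 36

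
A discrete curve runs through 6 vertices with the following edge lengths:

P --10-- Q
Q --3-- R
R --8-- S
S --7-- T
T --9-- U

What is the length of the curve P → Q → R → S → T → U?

Arc length = 10 + 3 + 8 + 7 + 9 = 37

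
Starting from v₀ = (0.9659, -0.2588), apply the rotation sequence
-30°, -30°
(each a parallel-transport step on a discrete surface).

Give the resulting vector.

Total rotation: (-30°) + (-30°) = -60°. Final vector: (0.2588, -0.9659)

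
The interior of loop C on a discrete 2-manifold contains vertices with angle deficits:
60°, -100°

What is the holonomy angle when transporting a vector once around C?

Holonomy = total enclosed curvature = 60° + (-100°) = -40°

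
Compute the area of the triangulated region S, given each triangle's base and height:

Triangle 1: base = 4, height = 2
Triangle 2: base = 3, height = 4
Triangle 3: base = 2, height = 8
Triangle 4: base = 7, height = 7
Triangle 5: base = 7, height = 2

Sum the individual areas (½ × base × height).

(1/2)×4×2 + (1/2)×3×4 + (1/2)×2×8 + (1/2)×7×7 + (1/2)×7×2 = 49.5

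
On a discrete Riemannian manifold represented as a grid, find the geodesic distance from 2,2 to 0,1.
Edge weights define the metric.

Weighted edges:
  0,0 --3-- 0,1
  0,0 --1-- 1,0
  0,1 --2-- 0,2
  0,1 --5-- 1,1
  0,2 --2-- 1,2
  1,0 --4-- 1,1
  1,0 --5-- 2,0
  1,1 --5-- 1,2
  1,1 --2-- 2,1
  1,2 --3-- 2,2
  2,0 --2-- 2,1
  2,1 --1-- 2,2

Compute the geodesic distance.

Shortest path: 2,2 → 1,2 → 0,2 → 0,1, total weight = 7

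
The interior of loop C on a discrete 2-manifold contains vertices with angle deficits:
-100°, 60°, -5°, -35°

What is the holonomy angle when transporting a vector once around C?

Holonomy = total enclosed curvature = (-100°) + 60° + (-5°) + (-35°) = -80°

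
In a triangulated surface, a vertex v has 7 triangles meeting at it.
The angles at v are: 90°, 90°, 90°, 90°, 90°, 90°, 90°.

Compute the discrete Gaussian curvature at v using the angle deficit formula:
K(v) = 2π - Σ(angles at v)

Sum of angles = 630°. K = 360° - 630° = -270° = -3π/2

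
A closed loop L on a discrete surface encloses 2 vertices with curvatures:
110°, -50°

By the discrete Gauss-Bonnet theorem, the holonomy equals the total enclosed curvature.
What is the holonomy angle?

Holonomy = total enclosed curvature = 110° + (-50°) = 60°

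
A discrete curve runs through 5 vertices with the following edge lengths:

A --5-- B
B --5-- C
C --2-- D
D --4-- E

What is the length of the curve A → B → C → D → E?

Arc length = 5 + 5 + 2 + 4 = 16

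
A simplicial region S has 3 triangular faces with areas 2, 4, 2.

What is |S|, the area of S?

2 + 4 + 2 = 8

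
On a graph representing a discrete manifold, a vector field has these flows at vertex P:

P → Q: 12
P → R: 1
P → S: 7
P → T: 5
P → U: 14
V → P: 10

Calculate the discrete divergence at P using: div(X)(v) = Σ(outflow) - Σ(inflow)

Divergence = sum of outgoing flows = 12 + 1 + 7 + 5 + 14 + (-10) = 29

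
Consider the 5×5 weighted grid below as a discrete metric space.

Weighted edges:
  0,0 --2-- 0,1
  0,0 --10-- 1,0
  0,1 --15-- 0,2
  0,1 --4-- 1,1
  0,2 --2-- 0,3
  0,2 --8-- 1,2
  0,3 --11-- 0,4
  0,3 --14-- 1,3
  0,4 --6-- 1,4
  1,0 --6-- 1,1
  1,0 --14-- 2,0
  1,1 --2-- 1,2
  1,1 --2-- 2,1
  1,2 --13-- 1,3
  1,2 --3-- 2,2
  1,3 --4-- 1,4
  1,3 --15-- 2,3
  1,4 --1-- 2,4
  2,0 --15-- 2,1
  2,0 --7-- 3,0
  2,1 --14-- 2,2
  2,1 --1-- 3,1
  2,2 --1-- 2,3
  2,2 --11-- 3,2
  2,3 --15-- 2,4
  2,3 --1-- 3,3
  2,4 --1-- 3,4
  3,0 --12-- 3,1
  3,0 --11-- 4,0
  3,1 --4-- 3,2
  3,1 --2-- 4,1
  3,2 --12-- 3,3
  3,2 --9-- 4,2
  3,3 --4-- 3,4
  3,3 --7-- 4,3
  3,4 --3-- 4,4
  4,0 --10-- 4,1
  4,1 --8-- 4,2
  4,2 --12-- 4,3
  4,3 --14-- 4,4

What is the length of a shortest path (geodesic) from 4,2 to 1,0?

Shortest path: 4,2 → 4,1 → 3,1 → 2,1 → 1,1 → 1,0, total weight = 19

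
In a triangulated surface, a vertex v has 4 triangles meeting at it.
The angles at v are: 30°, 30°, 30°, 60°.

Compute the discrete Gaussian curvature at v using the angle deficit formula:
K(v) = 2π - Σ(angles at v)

Sum of angles = 150°. K = 360° - 150° = 210° = 7π/6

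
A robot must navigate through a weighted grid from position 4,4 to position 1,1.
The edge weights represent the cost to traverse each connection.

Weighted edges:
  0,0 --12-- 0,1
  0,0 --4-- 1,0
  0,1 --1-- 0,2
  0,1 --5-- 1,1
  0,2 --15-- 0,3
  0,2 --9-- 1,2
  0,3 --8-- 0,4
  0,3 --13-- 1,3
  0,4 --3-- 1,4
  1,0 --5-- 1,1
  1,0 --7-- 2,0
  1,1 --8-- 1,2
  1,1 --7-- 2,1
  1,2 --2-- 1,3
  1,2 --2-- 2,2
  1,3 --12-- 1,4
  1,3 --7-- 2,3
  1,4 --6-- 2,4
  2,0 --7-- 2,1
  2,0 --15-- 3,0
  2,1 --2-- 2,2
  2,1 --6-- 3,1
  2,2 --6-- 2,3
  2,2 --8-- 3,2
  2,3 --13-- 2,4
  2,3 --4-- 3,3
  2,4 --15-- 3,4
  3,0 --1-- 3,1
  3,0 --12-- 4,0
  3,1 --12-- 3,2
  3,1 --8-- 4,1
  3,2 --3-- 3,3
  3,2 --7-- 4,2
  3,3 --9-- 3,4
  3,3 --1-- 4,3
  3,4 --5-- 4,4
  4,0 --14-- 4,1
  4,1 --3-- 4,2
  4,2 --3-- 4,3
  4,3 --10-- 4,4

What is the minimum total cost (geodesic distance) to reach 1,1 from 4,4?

Shortest path: 4,4 → 4,3 → 3,3 → 2,3 → 2,2 → 2,1 → 1,1, total weight = 30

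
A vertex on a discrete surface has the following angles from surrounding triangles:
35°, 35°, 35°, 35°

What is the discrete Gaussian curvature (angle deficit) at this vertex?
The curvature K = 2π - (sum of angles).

Sum of angles = 140°. K = 360° - 140° = 220°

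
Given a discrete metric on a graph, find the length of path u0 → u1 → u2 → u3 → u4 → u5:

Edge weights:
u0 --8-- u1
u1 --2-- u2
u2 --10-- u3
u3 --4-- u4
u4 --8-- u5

Arc length = 8 + 2 + 10 + 4 + 8 = 32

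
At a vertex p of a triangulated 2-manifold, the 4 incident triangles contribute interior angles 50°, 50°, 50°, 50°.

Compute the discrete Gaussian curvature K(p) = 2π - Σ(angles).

Sum of angles = 200°. K = 360° - 200° = 160°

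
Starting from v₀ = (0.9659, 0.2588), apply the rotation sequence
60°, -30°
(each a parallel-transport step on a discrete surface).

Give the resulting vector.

Total rotation: 60° + (-30°) = 30°. Final vector: (0.7071, 0.7071)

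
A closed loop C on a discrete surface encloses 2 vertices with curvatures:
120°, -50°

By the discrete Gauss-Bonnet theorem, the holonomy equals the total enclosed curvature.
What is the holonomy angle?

Holonomy = total enclosed curvature = 120° + (-50°) = 70°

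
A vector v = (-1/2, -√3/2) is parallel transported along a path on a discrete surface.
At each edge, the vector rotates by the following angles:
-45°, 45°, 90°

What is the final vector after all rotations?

Total rotation: (-45°) + 45° + 90° = 90°. Final vector: (0.8660, -0.5000)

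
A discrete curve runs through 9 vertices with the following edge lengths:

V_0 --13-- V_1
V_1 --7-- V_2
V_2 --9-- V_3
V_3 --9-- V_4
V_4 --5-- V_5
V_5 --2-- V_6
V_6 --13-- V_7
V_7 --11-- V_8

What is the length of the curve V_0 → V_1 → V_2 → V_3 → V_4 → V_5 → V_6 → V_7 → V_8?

Arc length = 13 + 7 + 9 + 9 + 5 + 2 + 13 + 11 = 69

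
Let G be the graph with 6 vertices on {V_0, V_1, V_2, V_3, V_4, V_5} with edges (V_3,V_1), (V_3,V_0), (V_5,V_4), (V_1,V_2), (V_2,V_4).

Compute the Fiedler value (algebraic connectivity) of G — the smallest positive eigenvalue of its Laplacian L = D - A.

Degrees: deg(V_0) = 1, deg(V_1) = 2, deg(V_2) = 2, deg(V_3) = 2, deg(V_4) = 2, deg(V_5) = 1.
L = D − A with rows/columns ordered (V_0, V_1, V_2, V_3, V_4, V_5):
  [ 1,  0,  0, -1,  0,  0]
  [ 0,  2, -1, -1,  0,  0]
  [ 0, -1,  2,  0, -1,  0]
  [-1, -1,  0,  2,  0,  0]
  [ 0,  0, -1,  0,  2, -1]
  [ 0,  0,  0,  0, -1,  1]
Characteristic polynomial: det(λI − L) = λ(λ² − 4λ + 1)(λ − 1)(λ − 2)(λ − 3).
Roots: λ = 0; (λ² − 4λ + 1) = 0 ⇒ λ = 2 ± √3 ≈ 0.2679, 3.7321; (λ − 1) = 0 ⇒ λ = 1; (λ − 2) = 0 ⇒ λ = 2; (λ − 3) = 0 ⇒ λ = 3.
(Check: the roots sum (with multiplicity) to 10, matching trace L = Σdeg = 2·5 = 10.)
Laplacian eigenvalues: [0.0, 0.2679, 1.0, 2.0, 3.0, 3.7321]. Algebraic connectivity (smallest non-zero eigenvalue) = 0.2679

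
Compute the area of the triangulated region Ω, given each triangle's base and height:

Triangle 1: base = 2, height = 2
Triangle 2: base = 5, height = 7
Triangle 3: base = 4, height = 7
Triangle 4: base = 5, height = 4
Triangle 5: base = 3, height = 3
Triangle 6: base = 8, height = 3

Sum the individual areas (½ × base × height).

(1/2)×2×2 + (1/2)×5×7 + (1/2)×4×7 + (1/2)×5×4 + (1/2)×3×3 + (1/2)×8×3 = 60.0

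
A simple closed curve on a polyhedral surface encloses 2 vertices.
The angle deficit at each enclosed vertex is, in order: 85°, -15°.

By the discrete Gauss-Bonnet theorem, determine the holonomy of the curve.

Holonomy = total enclosed curvature = 85° + (-15°) = 70°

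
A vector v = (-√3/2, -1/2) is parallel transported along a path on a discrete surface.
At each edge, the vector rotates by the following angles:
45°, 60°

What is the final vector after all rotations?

Total rotation: 45° + 60° = 105°. Final vector: (0.7071, -0.7071)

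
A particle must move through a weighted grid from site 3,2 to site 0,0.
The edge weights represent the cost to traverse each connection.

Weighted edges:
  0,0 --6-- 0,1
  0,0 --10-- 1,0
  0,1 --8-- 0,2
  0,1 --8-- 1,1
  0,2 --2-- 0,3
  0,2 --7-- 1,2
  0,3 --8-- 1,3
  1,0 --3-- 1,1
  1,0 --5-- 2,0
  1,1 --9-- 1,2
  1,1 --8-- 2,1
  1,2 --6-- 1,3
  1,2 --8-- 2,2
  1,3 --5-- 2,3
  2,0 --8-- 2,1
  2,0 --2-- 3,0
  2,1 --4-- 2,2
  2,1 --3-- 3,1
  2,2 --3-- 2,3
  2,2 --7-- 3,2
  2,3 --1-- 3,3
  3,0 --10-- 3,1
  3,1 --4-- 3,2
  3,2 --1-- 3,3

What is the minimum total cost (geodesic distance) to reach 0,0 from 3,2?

Shortest path: 3,2 → 3,1 → 2,1 → 1,1 → 1,0 → 0,0, total weight = 28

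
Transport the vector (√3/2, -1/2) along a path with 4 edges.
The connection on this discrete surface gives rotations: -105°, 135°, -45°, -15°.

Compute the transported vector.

Total rotation: (-105°) + 135° + (-45°) + (-15°) = -30°. Final vector: (0.5000, -0.8660)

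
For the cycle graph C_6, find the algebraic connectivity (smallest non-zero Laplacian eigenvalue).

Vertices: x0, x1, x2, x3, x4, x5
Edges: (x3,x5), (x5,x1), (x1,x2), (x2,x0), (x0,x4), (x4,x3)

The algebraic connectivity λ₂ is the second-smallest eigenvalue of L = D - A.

The cycle graph C_n has Laplacian eigenvalues λ_k = 2 − 2cos(2πk/n), k = 0, 1, …, n−1. Here n = 6:
k=0: 2 − 2cos(0) = 0.0; k=1: 2 − 2cos(π/3) = 1.0; k=2: 2 − 2cos(2π/3) = 3.0; k=3: 2 − 2cos(π) = 4.0; k=4: 2 − 2cos(4π/3) = 3.0; k=5: 2 − 2cos(5π/3) = 1.0.
Laplacian eigenvalues: [0.0, 1.0, 1.0, 3.0, 3.0, 4.0]. Algebraic connectivity (smallest non-zero eigenvalue) = 1.0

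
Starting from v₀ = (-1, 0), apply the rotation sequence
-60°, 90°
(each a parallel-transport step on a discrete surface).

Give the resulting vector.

Total rotation: (-60°) + 90° = 30°. Final vector: (-0.8660, -0.5000)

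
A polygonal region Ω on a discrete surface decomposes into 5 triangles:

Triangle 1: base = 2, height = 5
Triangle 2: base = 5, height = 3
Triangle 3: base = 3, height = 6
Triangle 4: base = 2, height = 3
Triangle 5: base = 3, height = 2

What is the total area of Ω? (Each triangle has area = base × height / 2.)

(1/2)×2×5 + (1/2)×5×3 + (1/2)×3×6 + (1/2)×2×3 + (1/2)×3×2 = 27.5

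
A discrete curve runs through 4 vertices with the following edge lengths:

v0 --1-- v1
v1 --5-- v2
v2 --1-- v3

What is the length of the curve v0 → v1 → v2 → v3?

Arc length = 1 + 5 + 1 = 7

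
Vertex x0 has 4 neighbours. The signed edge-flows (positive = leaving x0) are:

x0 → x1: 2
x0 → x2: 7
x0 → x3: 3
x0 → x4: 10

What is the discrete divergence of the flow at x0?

Divergence = sum of outgoing flows = 2 + 7 + 3 + 10 = 22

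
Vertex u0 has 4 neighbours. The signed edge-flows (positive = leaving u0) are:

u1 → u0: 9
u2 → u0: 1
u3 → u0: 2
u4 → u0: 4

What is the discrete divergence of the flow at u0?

Divergence = sum of outgoing flows = (-9) + (-1) + (-2) + (-4) = -16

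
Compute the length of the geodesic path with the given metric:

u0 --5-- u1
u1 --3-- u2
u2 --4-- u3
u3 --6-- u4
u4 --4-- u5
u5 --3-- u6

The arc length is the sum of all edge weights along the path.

Arc length = 5 + 3 + 4 + 6 + 4 + 3 = 25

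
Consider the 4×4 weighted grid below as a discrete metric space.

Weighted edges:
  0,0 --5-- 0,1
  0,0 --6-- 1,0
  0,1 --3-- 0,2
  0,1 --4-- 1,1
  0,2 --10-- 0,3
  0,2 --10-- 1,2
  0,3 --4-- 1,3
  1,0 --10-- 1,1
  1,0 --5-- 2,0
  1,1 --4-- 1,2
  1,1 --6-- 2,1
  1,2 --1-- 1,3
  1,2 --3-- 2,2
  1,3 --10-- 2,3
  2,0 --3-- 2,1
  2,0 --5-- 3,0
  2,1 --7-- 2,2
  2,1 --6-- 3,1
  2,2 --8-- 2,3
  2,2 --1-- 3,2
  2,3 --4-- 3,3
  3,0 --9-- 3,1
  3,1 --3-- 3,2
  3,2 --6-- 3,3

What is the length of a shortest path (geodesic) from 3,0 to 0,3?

Shortest path: 3,0 → 3,1 → 3,2 → 2,2 → 1,2 → 1,3 → 0,3, total weight = 21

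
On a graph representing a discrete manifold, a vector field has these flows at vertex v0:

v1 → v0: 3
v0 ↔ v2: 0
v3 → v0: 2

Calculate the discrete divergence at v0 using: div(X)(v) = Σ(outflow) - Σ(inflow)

Divergence = sum of outgoing flows = (-3) + 0 + (-2) = -5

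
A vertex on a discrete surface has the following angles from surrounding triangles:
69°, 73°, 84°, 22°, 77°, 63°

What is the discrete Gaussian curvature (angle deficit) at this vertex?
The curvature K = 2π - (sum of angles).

Sum of angles = 388°. K = 360° - 388° = -28° = -7π/45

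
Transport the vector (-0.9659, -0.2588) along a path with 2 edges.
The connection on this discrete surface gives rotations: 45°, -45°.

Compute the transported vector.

Total rotation: 45° + (-45°) = 0°. Final vector: (-0.9659, -0.2588)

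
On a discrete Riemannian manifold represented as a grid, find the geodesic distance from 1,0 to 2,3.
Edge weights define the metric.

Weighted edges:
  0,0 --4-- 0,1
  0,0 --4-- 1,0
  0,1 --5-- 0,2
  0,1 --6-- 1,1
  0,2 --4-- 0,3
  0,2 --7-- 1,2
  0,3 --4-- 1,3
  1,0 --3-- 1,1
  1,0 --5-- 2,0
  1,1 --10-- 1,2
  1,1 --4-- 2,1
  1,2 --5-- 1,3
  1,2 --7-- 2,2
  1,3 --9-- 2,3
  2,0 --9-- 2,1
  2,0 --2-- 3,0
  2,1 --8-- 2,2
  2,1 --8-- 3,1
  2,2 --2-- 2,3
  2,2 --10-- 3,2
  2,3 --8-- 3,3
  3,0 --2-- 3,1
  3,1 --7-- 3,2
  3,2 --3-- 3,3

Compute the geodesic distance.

Shortest path: 1,0 → 1,1 → 2,1 → 2,2 → 2,3, total weight = 17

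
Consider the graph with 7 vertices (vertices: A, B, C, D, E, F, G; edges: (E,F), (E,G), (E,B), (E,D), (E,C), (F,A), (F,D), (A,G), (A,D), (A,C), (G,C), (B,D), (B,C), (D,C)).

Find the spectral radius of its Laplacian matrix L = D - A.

Degrees: deg(A) = 4, deg(B) = 3, deg(C) = 5, deg(D) = 5, deg(E) = 5, deg(F) = 3, deg(G) = 3.
L = D − A with rows/columns ordered (A, B, C, D, E, F, G):
  [ 4,  0, -1, -1,  0, -1, -1]
  [ 0,  3, -1, -1, -1,  0,  0]
  [-1, -1,  5, -1, -1,  0, -1]
  [-1, -1, -1,  5, -1, -1,  0]
  [ 0, -1, -1, -1,  5, -1, -1]
  [-1,  0,  0, -1, -1,  3,  0]
  [-1,  0, -1,  0, -1,  0,  3]
Characteristic polynomial: det(λI − L) = λ(λ² − 8λ + 14)(λ² − 9λ + 17)(λ² − 11λ + 29).
Roots: λ = 0; (λ² − 8λ + 14) = 0 ⇒ λ = 4 ± √2 ≈ 2.5858, 5.4142; (λ² − 9λ + 17) = 0 ⇒ λ = (9 ± √13)/2 ≈ 2.6972, 6.3028; (λ² − 11λ + 29) = 0 ⇒ λ = (11 ± √5)/2 ≈ 4.382, 6.618.
(Check: the roots sum (with multiplicity) to 28, matching trace L = Σdeg = 2·14 = 28.)
Laplacian eigenvalues: [0.0, 2.5858, 2.6972, 4.382, 5.4142, 6.3028, 6.618]. Largest eigenvalue (spectral radius) = 6.618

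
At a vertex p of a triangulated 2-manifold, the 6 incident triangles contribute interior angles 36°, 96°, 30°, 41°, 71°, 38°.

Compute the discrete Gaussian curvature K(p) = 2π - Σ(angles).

Sum of angles = 312°. K = 360° - 312° = 48° = 4π/15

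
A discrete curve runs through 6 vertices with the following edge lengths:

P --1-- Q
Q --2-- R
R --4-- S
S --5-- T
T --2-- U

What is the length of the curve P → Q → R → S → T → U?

Arc length = 1 + 2 + 4 + 5 + 2 = 14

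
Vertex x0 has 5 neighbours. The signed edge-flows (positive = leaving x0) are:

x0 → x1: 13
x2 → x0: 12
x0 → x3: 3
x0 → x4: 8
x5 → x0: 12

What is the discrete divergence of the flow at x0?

Divergence = sum of outgoing flows = 13 + (-12) + 3 + 8 + (-12) = 0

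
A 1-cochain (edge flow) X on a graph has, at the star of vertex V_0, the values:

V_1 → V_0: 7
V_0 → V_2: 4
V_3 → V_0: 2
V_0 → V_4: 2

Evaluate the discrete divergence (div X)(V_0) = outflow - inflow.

Divergence = sum of outgoing flows = (-7) + 4 + (-2) + 2 = -3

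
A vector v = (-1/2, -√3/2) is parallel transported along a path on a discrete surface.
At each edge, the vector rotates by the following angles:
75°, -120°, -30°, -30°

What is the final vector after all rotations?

Total rotation: 75° + (-120°) + (-30°) + (-30°) = -105°. Final vector: (-0.7071, 0.7071)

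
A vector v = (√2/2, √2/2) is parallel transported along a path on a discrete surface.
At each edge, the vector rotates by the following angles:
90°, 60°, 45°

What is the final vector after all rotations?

Total rotation: 90° + 60° + 45° = 195° ≡ -165° (mod 360°). Final vector: (-0.5000, -0.8660)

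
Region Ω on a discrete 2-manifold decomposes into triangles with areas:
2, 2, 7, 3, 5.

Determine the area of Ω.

2 + 2 + 7 + 3 + 5 = 19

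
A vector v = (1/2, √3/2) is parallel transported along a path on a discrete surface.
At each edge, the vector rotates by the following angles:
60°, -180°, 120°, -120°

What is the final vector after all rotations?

Total rotation: 60° + (-180°) + 120° + (-120°) = -120°. Final vector: (0.5000, -0.8660)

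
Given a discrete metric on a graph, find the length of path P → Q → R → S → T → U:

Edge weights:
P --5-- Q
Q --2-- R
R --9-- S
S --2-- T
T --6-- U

Arc length = 5 + 2 + 9 + 2 + 6 = 24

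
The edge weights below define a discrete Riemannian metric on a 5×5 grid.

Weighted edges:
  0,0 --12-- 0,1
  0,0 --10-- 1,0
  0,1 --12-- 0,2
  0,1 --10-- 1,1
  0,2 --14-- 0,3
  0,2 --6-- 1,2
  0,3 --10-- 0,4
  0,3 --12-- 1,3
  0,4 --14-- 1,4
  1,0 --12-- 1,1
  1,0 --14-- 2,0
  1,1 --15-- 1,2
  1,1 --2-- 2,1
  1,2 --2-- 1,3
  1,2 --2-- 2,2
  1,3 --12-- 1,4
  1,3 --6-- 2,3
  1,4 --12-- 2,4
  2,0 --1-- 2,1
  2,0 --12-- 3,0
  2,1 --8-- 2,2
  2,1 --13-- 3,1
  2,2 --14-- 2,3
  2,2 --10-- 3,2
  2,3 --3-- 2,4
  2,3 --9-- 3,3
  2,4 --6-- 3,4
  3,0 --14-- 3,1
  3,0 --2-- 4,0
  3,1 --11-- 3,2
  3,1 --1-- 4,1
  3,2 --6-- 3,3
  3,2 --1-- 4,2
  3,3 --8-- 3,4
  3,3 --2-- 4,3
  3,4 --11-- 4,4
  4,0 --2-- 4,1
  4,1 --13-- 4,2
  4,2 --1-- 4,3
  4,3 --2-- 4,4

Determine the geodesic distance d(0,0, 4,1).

Shortest path: 0,0 → 1,0 → 1,1 → 2,1 → 3,1 → 4,1, total weight = 38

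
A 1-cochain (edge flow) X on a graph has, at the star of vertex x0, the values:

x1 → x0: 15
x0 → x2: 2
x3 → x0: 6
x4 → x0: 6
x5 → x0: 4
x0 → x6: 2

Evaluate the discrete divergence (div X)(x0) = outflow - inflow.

Divergence = sum of outgoing flows = (-15) + 2 + (-6) + (-6) + (-4) + 2 = -27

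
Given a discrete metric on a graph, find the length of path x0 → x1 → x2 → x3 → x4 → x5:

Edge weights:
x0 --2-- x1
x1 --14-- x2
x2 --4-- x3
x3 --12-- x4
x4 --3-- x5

Arc length = 2 + 14 + 4 + 12 + 3 = 35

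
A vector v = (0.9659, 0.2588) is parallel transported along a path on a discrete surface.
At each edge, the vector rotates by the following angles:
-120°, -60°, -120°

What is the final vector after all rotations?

Total rotation: (-120°) + (-60°) + (-120°) = -300° ≡ 60° (mod 360°). Final vector: (0.2588, 0.9659)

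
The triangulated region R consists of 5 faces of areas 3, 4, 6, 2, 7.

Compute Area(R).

3 + 4 + 6 + 2 + 7 = 22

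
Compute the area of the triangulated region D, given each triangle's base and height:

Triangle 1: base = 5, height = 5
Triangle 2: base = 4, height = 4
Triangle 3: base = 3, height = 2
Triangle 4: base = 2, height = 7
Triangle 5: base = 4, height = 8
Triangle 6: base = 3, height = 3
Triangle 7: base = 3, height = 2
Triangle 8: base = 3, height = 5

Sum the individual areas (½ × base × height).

(1/2)×5×5 + (1/2)×4×4 + (1/2)×3×2 + (1/2)×2×7 + (1/2)×4×8 + (1/2)×3×3 + (1/2)×3×2 + (1/2)×3×5 = 61.5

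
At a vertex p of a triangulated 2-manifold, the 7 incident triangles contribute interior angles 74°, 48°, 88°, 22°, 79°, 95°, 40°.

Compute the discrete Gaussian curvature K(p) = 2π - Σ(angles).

Sum of angles = 446°. K = 360° - 446° = -86° = -43π/90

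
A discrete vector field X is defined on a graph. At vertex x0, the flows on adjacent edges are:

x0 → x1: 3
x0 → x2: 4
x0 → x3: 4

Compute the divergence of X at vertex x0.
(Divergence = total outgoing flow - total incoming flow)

Divergence = sum of outgoing flows = 3 + 4 + 4 = 11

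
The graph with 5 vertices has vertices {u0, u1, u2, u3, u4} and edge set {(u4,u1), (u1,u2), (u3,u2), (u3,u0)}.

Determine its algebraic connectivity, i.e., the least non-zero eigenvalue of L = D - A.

Degrees: deg(u0) = 1, deg(u1) = 2, deg(u2) = 2, deg(u3) = 2, deg(u4) = 1.
L = D − A with rows/columns ordered (u0, u1, u2, u3, u4):
  [ 1,  0,  0, -1,  0]
  [ 0,  2, -1,  0, -1]
  [ 0, -1,  2, -1,  0]
  [-1,  0, -1,  2,  0]
  [ 0, -1,  0,  0,  1]
Characteristic polynomial: det(λI − L) = λ(λ² − 3λ + 1)(λ² − 5λ + 5).
Roots: λ = 0; (λ² − 3λ + 1) = 0 ⇒ λ = (3 ± √5)/2 ≈ 0.382, 2.618; (λ² − 5λ + 5) = 0 ⇒ λ = (5 ± √5)/2 ≈ 1.382, 3.618.
(Check: the roots sum (with multiplicity) to 8, matching trace L = Σdeg = 2·4 = 8.)
Laplacian eigenvalues: [0.0, 0.382, 1.382, 2.618, 3.618]. Algebraic connectivity (smallest non-zero eigenvalue) = 0.382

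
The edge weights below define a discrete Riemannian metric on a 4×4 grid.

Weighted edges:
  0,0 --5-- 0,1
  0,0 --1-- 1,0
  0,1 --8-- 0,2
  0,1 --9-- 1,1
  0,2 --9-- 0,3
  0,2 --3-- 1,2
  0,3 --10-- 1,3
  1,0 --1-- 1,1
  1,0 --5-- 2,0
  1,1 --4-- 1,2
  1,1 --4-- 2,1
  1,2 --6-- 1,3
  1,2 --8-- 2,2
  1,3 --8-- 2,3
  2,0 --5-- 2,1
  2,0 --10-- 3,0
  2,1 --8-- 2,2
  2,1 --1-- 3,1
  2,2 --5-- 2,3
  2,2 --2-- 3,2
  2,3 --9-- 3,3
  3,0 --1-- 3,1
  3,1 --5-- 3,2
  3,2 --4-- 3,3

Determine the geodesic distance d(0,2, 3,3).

Shortest path: 0,2 → 1,2 → 2,2 → 3,2 → 3,3, total weight = 17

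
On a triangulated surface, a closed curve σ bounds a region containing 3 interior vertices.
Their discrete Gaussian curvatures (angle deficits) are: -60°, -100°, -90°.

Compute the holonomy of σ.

Holonomy = total enclosed curvature = (-60°) + (-100°) + (-90°) = -250°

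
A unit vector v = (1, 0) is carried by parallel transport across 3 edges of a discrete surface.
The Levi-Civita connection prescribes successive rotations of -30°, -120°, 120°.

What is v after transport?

Total rotation: (-30°) + (-120°) + 120° = -30°. Final vector: (0.8660, -0.5000)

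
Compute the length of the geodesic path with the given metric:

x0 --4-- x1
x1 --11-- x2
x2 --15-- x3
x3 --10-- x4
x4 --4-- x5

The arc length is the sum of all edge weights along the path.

Arc length = 4 + 11 + 15 + 10 + 4 = 44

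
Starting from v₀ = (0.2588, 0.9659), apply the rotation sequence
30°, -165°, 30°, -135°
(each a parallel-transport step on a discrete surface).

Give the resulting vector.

Total rotation: 30° + (-165°) + 30° + (-135°) = -240° ≡ 120° (mod 360°). Final vector: (-0.9659, -0.2588)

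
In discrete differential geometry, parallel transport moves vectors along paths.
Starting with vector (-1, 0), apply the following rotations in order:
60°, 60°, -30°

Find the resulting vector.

Total rotation: 60° + 60° + (-30°) = 90°. Final vector: (0, -1)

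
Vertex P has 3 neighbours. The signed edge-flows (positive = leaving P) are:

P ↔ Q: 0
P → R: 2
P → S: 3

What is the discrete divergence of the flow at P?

Divergence = sum of outgoing flows = 0 + 2 + 3 = 5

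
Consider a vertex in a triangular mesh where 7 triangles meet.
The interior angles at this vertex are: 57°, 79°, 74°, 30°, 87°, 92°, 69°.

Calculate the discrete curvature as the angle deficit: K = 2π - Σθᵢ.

Sum of angles = 488°. K = 360° - 488° = -128° = -32π/45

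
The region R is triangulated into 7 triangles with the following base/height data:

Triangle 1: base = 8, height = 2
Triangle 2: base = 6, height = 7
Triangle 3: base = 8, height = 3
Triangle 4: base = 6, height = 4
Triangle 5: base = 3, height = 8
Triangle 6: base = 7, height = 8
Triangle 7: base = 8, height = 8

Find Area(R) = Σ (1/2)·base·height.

(1/2)×8×2 + (1/2)×6×7 + (1/2)×8×3 + (1/2)×6×4 + (1/2)×3×8 + (1/2)×7×8 + (1/2)×8×8 = 125.0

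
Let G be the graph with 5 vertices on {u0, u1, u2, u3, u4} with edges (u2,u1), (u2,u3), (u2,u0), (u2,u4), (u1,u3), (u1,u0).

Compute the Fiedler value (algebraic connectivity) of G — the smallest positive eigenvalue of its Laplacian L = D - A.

Degrees: deg(u0) = 2, deg(u1) = 3, deg(u2) = 4, deg(u3) = 2, deg(u4) = 1.
L = D − A with rows/columns ordered (u0, u1, u2, u3, u4):
  [ 2, -1, -1,  0,  0]
  [-1,  3, -1, -1,  0]
  [-1, -1,  4, -1, -1]
  [ 0, -1, -1,  2,  0]
  [ 0,  0, -1,  0,  1]
Characteristic polynomial: det(λI − L) = λ(λ − 1)(λ − 2)(λ − 4)(λ − 5).
Roots: λ = 0; (λ − 1) = 0 ⇒ λ = 1; (λ − 2) = 0 ⇒ λ = 2; (λ − 4) = 0 ⇒ λ = 4; (λ − 5) = 0 ⇒ λ = 5.
(Check: the roots sum (with multiplicity) to 12, matching trace L = Σdeg = 2·6 = 12.)
Laplacian eigenvalues: [0.0, 1.0, 2.0, 4.0, 5.0]. Algebraic connectivity (smallest non-zero eigenvalue) = 1.0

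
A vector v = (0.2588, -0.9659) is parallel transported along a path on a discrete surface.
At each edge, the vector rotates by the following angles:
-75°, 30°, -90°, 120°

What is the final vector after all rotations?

Total rotation: (-75°) + 30° + (-90°) + 120° = -15°. Final vector: (0, -1)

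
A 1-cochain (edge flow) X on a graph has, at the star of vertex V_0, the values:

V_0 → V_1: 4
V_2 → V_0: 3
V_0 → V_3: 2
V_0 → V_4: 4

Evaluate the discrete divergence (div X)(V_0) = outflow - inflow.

Divergence = sum of outgoing flows = 4 + (-3) + 2 + 4 = 7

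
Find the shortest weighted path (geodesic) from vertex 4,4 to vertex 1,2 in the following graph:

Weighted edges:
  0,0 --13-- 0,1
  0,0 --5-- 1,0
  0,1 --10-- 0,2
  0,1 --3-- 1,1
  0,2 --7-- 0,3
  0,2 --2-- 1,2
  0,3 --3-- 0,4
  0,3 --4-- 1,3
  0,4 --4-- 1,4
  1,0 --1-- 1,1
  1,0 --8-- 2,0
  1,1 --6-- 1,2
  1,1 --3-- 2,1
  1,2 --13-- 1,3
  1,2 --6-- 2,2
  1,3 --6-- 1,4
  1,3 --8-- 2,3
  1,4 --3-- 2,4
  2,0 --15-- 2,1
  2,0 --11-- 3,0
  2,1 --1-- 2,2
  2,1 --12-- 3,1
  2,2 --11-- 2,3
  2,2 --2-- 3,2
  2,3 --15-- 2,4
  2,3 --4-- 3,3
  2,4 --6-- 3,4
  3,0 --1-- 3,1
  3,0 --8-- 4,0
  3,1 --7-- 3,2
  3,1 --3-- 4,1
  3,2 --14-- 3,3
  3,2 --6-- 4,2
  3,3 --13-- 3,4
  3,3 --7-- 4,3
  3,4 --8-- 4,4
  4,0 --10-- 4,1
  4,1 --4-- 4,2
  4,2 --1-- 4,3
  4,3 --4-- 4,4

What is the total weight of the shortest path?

Shortest path: 4,4 → 4,3 → 4,2 → 3,2 → 2,2 → 1,2, total weight = 19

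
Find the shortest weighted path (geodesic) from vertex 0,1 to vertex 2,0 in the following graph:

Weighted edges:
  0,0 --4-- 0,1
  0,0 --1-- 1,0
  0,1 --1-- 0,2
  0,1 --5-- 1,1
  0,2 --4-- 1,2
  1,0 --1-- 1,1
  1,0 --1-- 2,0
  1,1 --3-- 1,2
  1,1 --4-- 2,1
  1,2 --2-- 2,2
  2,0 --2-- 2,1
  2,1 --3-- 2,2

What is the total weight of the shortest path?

Shortest path: 0,1 → 0,0 → 1,0 → 2,0, total weight = 6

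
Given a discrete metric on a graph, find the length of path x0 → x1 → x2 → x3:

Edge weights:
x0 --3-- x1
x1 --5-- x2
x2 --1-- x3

Arc length = 3 + 5 + 1 = 9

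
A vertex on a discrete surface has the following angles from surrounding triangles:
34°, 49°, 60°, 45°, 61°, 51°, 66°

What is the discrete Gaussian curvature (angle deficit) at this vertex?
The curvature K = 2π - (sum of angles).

Sum of angles = 366°. K = 360° - 366° = -6° = -π/30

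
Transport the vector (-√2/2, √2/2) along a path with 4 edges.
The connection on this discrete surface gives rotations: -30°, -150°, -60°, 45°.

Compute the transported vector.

Total rotation: (-30°) + (-150°) + (-60°) + 45° = -195° ≡ 165° (mod 360°). Final vector: (0.5000, -0.8660)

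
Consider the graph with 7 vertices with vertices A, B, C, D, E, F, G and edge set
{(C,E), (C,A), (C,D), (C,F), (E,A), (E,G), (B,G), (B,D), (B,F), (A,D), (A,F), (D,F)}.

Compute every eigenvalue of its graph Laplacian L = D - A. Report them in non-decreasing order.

Degrees: deg(A) = 4, deg(B) = 3, deg(C) = 4, deg(D) = 4, deg(E) = 3, deg(F) = 4, deg(G) = 2.
L = D − A with rows/columns ordered (A, B, C, D, E, F, G):
  [ 4,  0, -1, -1, -1, -1,  0]
  [ 0,  3,  0, -1,  0, -1, -1]
  [-1,  0,  4, -1, -1, -1,  0]
  [-1, -1, -1,  4,  0, -1,  0]
  [-1,  0, -1,  0,  3,  0, -1]
  [-1, -1, -1, -1,  0,  4,  0]
  [ 0, -1,  0,  0, -1,  0,  2]
Characteristic polynomial: det(λI − L) = λ(λ² − 6λ + 7)(λ² − 8λ + 13)(λ − 5)².
Roots: λ = 0; (λ² − 6λ + 7) = 0 ⇒ λ = 3 ± √2 ≈ 1.5858, 4.4142; (λ² − 8λ + 13) = 0 ⇒ λ = 4 ± √3 ≈ 2.2679, 5.7321; (λ − 5) = 0 ⇒ λ = 5 (multiplicity 2).
(Check: the roots sum (with multiplicity) to 24, matching trace L = Σdeg = 2·12 = 24.)
Laplacian eigenvalues (increasing order): [0.0, 1.5858, 2.2679, 4.4142, 5.0, 5.0, 5.7321]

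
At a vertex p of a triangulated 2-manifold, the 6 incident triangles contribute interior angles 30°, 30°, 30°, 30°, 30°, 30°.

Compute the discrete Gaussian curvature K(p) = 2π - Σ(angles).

Sum of angles = 180°. K = 360° - 180° = 180° = π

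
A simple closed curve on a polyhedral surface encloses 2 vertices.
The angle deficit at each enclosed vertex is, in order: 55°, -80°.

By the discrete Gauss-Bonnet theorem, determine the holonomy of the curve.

Holonomy = total enclosed curvature = 55° + (-80°) = -25°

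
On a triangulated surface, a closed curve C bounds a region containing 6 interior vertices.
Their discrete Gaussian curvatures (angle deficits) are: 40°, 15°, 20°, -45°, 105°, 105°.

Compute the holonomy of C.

Holonomy = total enclosed curvature = 40° + 15° + 20° + (-45°) + 105° + 105° = 240°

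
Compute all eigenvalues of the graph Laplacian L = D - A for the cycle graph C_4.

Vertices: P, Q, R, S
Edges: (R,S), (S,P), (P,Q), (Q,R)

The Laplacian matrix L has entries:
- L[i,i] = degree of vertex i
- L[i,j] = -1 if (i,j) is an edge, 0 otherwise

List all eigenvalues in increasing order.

The cycle graph C_n has Laplacian eigenvalues λ_k = 2 − 2cos(2πk/n), k = 0, 1, …, n−1. Here n = 4:
k=0: 2 − 2cos(0) = 0.0; k=1: 2 − 2cos(π/2) = 2.0; k=2: 2 − 2cos(π) = 4.0; k=3: 2 − 2cos(3π/2) = 2.0.
Laplacian eigenvalues (increasing order): [0.0, 2.0, 2.0, 4.0]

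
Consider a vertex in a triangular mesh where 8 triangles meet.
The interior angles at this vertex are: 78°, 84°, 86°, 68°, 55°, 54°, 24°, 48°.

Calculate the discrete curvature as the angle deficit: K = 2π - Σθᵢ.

Sum of angles = 497°. K = 360° - 497° = -137° = -137π/180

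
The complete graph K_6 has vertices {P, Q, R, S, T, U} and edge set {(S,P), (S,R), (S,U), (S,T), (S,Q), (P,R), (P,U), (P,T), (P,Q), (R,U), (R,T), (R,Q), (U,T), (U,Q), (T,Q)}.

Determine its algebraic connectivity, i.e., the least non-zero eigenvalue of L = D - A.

For the complete graph K_n, L = nI − J (J = all-ones matrix). J has eigenvalues n (once, eigenvector 𝟙) and 0 (multiplicity n−1), so L has eigenvalues 0 (once) and n (multiplicity n−1). Here n = 6: eigenvalue 0 once and 6 with multiplicity 5.
Laplacian eigenvalues: [0.0, 6.0, 6.0, 6.0, 6.0, 6.0]. Algebraic connectivity (smallest non-zero eigenvalue) = 6.0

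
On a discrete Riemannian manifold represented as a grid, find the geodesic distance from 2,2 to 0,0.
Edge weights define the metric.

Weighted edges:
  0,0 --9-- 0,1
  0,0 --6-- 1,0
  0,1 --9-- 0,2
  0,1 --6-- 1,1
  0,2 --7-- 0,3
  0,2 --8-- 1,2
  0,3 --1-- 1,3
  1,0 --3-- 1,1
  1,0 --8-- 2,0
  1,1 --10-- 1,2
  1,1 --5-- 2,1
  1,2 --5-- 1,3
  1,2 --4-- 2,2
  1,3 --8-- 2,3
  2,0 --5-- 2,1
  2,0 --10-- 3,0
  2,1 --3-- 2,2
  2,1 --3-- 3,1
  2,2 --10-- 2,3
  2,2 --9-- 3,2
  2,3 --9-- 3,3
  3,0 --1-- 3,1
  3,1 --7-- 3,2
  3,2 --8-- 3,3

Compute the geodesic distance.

Shortest path: 2,2 → 2,1 → 1,1 → 1,0 → 0,0, total weight = 17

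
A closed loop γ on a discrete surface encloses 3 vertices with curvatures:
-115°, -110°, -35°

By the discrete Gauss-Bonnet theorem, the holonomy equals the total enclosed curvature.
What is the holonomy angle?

Holonomy = total enclosed curvature = (-115°) + (-110°) + (-35°) = -260°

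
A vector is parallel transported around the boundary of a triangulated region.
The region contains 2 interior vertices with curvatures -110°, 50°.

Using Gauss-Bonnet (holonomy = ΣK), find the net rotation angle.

Holonomy = total enclosed curvature = (-110°) + 50° = -60°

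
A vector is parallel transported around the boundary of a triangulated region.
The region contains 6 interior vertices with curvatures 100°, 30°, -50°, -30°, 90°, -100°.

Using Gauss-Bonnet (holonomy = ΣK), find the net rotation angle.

Holonomy = total enclosed curvature = 100° + 30° + (-50°) + (-30°) + 90° + (-100°) = 40°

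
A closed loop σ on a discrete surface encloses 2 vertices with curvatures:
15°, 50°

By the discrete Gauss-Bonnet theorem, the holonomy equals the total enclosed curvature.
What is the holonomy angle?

Holonomy = total enclosed curvature = 15° + 50° = 65°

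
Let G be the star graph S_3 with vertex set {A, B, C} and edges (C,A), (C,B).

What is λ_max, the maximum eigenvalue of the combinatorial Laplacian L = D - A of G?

The star S_3 is the complete bipartite graph K_{1,2} (one hub of degree 2, 2 leaves of degree 1). The Laplacian spectrum of K_{p,q} is 0, p (multiplicity q−1), q (multiplicity p−1), p+q. With p = 1, q = 2: 0 once, 1 with multiplicity 1, and 3 once. (Check: trace L = sum of degrees = 4 = 1·1 + 3.)
Laplacian eigenvalues: [0.0, 1.0, 3.0]. Largest eigenvalue (spectral radius) = 3.0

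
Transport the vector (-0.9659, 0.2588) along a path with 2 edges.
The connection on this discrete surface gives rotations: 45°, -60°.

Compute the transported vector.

Total rotation: 45° + (-60°) = -15°. Final vector: (-0.8660, 0.5000)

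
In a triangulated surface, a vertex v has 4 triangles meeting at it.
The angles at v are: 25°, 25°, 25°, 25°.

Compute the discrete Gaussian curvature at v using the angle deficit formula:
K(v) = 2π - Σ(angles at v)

Sum of angles = 100°. K = 360° - 100° = 260°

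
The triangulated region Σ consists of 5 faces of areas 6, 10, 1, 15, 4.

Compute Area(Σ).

6 + 10 + 1 + 15 + 4 = 36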